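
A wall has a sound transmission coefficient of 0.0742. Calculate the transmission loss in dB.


Given values:
  tau = 0.0742
Formula: TL = 10 * log10(1 / tau)
Compute 1 / tau = 1 / 0.0742 = 13.4771
Compute log10(13.4771) = 1.129596
TL = 10 * 1.129596 = 11.3

11.3 dB


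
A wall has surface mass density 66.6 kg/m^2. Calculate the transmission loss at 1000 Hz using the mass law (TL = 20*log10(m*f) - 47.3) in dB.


Given values:
  m = 66.6 kg/m^2, f = 1000 Hz
Formula: TL = 20 * log10(m * f) - 47.3
Compute m * f = 66.6 * 1000 = 66600.0
Compute log10(66600.0) = 4.823474
Compute 20 * 4.823474 = 96.4695
TL = 96.4695 - 47.3 = 49.17

49.17 dB


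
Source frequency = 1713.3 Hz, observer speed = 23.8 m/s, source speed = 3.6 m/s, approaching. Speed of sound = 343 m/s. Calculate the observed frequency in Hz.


Given values:
  f_s = 1713.3 Hz, v_o = 23.8 m/s, v_s = 3.6 m/s
  Direction: approaching
Formula: f_o = f_s * (c + v_o) / (c - v_s)
Numerator: c + v_o = 343 + 23.8 = 366.8
Denominator: c - v_s = 343 - 3.6 = 339.4
f_o = 1713.3 * 366.8 / 339.4 = 1851.62

1851.62 Hz


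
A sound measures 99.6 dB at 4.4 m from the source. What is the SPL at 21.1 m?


Given values:
  SPL1 = 99.6 dB, r1 = 4.4 m, r2 = 21.1 m
Formula: SPL2 = SPL1 - 20 * log10(r2 / r1)
Compute ratio: r2 / r1 = 21.1 / 4.4 = 4.7955
Compute log10: log10(4.7955) = 0.680834
Compute drop: 20 * 0.680834 = 13.6167
SPL2 = 99.6 - 13.6167 = 85.98

85.98 dB


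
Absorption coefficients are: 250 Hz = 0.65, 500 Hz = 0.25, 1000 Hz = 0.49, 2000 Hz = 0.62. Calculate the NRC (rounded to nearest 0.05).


Given values:
  a_250 = 0.65, a_500 = 0.25
  a_1000 = 0.49, a_2000 = 0.62
Formula: NRC = (a250 + a500 + a1000 + a2000) / 4
Sum = 0.65 + 0.25 + 0.49 + 0.62 = 2.01
NRC = 2.01 / 4 = 0.5025
Rounded to nearest 0.05: 0.5

0.5


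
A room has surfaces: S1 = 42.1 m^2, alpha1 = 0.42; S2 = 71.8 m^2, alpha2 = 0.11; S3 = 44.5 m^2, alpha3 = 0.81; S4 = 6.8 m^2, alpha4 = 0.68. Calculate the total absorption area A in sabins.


Given surfaces:
  Surface 1: 42.1 * 0.42 = 17.682
  Surface 2: 71.8 * 0.11 = 7.898
  Surface 3: 44.5 * 0.81 = 36.045
  Surface 4: 6.8 * 0.68 = 4.624
Formula: A = sum(Si * alpha_i)
A = 17.682 + 7.898 + 36.045 + 4.624
A = 66.25

66.25 sabins


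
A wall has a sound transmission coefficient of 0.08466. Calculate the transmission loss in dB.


Given values:
  tau = 0.08466
Formula: TL = 10 * log10(1 / tau)
Compute 1 / tau = 1 / 0.08466 = 11.812
Compute log10(11.812) = 1.072323
TL = 10 * 1.072323 = 10.72

10.72 dB


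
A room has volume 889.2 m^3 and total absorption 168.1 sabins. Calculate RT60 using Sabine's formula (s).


Given values:
  V = 889.2 m^3
  A = 168.1 sabins
Formula: RT60 = 0.161 * V / A
Numerator: 0.161 * 889.2 = 143.1612
RT60 = 143.1612 / 168.1 = 0.852

0.852 s


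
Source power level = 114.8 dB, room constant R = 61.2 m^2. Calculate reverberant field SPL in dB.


Given values:
  Lw = 114.8 dB, R = 61.2 m^2
Formula: SPL = Lw + 10 * log10(4 / R)
Compute 4 / R = 4 / 61.2 = 0.065359
Compute 10 * log10(0.065359) = -11.8469
SPL = 114.8 + (-11.8469) = 102.95

102.95 dB


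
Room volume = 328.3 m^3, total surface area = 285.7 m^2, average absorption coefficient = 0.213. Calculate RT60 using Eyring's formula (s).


Given values:
  V = 328.3 m^3, S = 285.7 m^2, alpha = 0.213
Formula: RT60 = 0.161 * V / (-S * ln(1 - alpha))
Compute ln(1 - 0.213) = ln(0.787) = -0.239527
Denominator: -285.7 * -0.239527 = 68.4329
Numerator: 0.161 * 328.3 = 52.8563
RT60 = 52.8563 / 68.4329 = 0.772

0.772 s


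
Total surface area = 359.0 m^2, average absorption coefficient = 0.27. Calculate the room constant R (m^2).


Given values:
  S = 359.0 m^2, alpha = 0.27
Formula: R = S * alpha / (1 - alpha)
Numerator: 359.0 * 0.27 = 96.93
Denominator: 1 - 0.27 = 0.73
R = 96.93 / 0.73 = 132.78

132.78 m^2


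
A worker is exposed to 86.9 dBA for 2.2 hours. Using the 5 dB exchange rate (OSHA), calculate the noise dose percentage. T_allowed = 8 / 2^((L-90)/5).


Given values:
  L = 86.9 dBA, T = 2.2 hours
Formula: T_allowed = 8 / 2^((L - 90) / 5)
Compute exponent: (86.9 - 90) / 5 = -0.62
Compute 2^(-0.62) = 0.650671
T_allowed = 8 / 0.650671 = 12.295 hours
Dose = (T / T_allowed) * 100
Dose = (2.2 / 12.295) * 100 = 17.89

17.89 %


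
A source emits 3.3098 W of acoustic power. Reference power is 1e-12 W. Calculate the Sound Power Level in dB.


Given values:
  W = 3.3098 W
  W_ref = 1e-12 W
Formula: SWL = 10 * log10(W / W_ref)
Compute ratio: W / W_ref = 3309800000000
Compute log10: log10(3309800000000) = 12.519802
Multiply: SWL = 10 * 12.519802 = 125.2

125.2 dB


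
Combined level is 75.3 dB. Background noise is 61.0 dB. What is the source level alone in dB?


Given values:
  L_total = 75.3 dB, L_bg = 61.0 dB
Formula: L_source = 10 * log10(10^(L_total/10) - 10^(L_bg/10))
Convert to linear:
  10^(75.3/10) = 33884415.6139
  10^(61.0/10) = 1258925.4118
Difference: 33884415.6139 - 1258925.4118 = 32625490.2021
L_source = 10 * log10(32625490.2021) = 75.14

75.14 dB


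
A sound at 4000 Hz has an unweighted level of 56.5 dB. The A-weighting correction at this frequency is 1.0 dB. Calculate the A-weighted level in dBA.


Given values:
  SPL = 56.5 dB
  A-weighting at 4000 Hz = 1.0 dB
Formula: L_A = SPL + A_weight
L_A = 56.5 + (1.0)
L_A = 57.5

57.5 dBA


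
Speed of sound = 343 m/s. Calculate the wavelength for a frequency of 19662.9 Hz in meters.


Given values:
  c = 343 m/s, f = 19662.9 Hz
Formula: lambda = c / f
lambda = 343 / 19662.9
lambda = 0.0174

0.0174 m


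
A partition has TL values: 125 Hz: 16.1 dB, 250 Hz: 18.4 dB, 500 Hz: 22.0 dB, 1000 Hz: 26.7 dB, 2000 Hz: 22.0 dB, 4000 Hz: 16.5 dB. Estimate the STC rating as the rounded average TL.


Given TL values at each frequency:
  125 Hz: 16.1 dB
  250 Hz: 18.4 dB
  500 Hz: 22.0 dB
  1000 Hz: 26.7 dB
  2000 Hz: 22.0 dB
  4000 Hz: 16.5 dB
Formula: STC ~ round(average of TL values)
Sum = 16.1 + 18.4 + 22.0 + 26.7 + 22.0 + 16.5 = 121.7
Average = 121.7 / 6 = 20.28
Rounded: 20

20


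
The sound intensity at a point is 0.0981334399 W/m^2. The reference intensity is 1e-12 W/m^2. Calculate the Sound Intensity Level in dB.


Given values:
  I = 0.0981334399 W/m^2
  I_ref = 1e-12 W/m^2
Formula: SIL = 10 * log10(I / I_ref)
Compute ratio: I / I_ref = 98133439900
Compute log10: log10(98133439900) = 10.991817
Multiply: SIL = 10 * 10.991817 = 109.92

109.92 dB


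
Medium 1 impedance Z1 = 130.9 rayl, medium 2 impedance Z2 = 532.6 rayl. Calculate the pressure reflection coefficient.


Given values:
  Z1 = 130.9 rayl, Z2 = 532.6 rayl
Formula: R = (Z2 - Z1) / (Z2 + Z1)
Numerator: Z2 - Z1 = 532.6 - 130.9 = 401.7
Denominator: Z2 + Z1 = 532.6 + 130.9 = 663.5
R = 401.7 / 663.5 = 0.6054

0.6054


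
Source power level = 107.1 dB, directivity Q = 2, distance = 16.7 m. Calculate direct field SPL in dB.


Given values:
  Lw = 107.1 dB, Q = 2, r = 16.7 m
Formula: SPL = Lw + 10 * log10(Q / (4 * pi * r^2))
Compute 4 * pi * r^2 = 4 * pi * 16.7^2 = 3504.6351
Compute Q / denom = 2 / 3504.6351 = 0.00057067
Compute 10 * log10(0.00057067) = -32.4361
SPL = 107.1 + (-32.4361) = 74.66

74.66 dB


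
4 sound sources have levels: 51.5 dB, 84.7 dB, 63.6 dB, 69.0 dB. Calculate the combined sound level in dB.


Formula: L_total = 10 * log10( sum(10^(Li/10)) )
  Source 1: 10^(51.5/10) = 141253.7545
  Source 2: 10^(84.7/10) = 295120922.6666
  Source 3: 10^(63.6/10) = 2290867.6528
  Source 4: 10^(69.0/10) = 7943282.3472
Sum of linear values = 305496326.4211
L_total = 10 * log10(305496326.4211) = 84.85

84.85 dB


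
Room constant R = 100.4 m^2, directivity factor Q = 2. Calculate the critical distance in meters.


Given values:
  R = 100.4 m^2, Q = 2
Formula: d_c = 0.141 * sqrt(Q * R)
Compute Q * R = 2 * 100.4 = 200.8
Compute sqrt(200.8) = 14.1704
d_c = 0.141 * 14.1704 = 1.998

1.998 m


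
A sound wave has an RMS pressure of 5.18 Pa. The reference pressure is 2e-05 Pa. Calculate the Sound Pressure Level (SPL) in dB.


Given values:
  p = 5.18 Pa
  p_ref = 2e-05 Pa
Formula: SPL = 20 * log10(p / p_ref)
Compute ratio: p / p_ref = 5.18 / 2e-05 = 259000
Compute log10: log10(259000) = 5.4133
Multiply: SPL = 20 * 5.4133 = 108.27

108.27 dB


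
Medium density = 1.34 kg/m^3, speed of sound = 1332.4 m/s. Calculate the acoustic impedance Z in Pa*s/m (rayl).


Given values:
  rho = 1.34 kg/m^3
  c = 1332.4 m/s
Formula: Z = rho * c
Z = 1.34 * 1332.4
Z = 1785.42

1785.42 rayl


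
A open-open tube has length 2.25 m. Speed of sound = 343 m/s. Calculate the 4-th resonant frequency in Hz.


Given values:
  Tube type: open-open, L = 2.25 m, c = 343 m/s, n = 4
Formula: f_n = n * c / (2 * L)
Compute 2 * L = 2 * 2.25 = 4.5
f = 4 * 343 / 4.5
f = 304.89

304.89 Hz


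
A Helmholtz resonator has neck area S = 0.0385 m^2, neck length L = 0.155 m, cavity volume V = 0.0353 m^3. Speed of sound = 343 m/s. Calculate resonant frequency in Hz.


Given values:
  S = 0.0385 m^2, L = 0.155 m, V = 0.0353 m^3, c = 343 m/s
Formula: f = (c / (2*pi)) * sqrt(S / (V * L))
Compute V * L = 0.0353 * 0.155 = 0.0054715
Compute S / (V * L) = 0.0385 / 0.0054715 = 7.0365
Compute sqrt(7.0365) = 2.65264
Compute c / (2*pi) = 343 / 6.283185 = 54.590148
f = 54.590148 * 2.65264 = 144.81

144.81 Hz


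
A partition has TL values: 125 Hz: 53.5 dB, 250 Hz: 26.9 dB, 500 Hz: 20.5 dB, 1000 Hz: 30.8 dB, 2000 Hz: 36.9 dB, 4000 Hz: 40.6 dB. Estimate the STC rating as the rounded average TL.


Given TL values at each frequency:
  125 Hz: 53.5 dB
  250 Hz: 26.9 dB
  500 Hz: 20.5 dB
  1000 Hz: 30.8 dB
  2000 Hz: 36.9 dB
  4000 Hz: 40.6 dB
Formula: STC ~ round(average of TL values)
Sum = 53.5 + 26.9 + 20.5 + 30.8 + 36.9 + 40.6 = 209.2
Average = 209.2 / 6 = 34.87
Rounded: 35

35


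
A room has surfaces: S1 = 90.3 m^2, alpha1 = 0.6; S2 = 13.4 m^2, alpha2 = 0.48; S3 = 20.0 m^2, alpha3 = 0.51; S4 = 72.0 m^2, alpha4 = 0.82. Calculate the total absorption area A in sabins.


Given surfaces:
  Surface 1: 90.3 * 0.6 = 54.18
  Surface 2: 13.4 * 0.48 = 6.432
  Surface 3: 20.0 * 0.51 = 10.2
  Surface 4: 72.0 * 0.82 = 59.04
Formula: A = sum(Si * alpha_i)
A = 54.18 + 6.432 + 10.2 + 59.04
A = 129.85

129.85 sabins


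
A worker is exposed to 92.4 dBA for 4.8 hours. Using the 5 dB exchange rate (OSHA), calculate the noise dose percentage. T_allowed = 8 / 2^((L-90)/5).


Given values:
  L = 92.4 dBA, T = 4.8 hours
Formula: T_allowed = 8 / 2^((L - 90) / 5)
Compute exponent: (92.4 - 90) / 5 = 0.48
Compute 2^(0.48) = 1.394744
T_allowed = 8 / 1.394744 = 5.73582 hours
Dose = (T / T_allowed) * 100
Dose = (4.8 / 5.73582) * 100 = 83.68

83.68 %


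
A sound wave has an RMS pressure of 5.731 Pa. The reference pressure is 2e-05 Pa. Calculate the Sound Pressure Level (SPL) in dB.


Given values:
  p = 5.731 Pa
  p_ref = 2e-05 Pa
Formula: SPL = 20 * log10(p / p_ref)
Compute ratio: p / p_ref = 5.731 / 2e-05 = 286550
Compute log10: log10(286550) = 5.4572
Multiply: SPL = 20 * 5.4572 = 109.14

109.14 dB


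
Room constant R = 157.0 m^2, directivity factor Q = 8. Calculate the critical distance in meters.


Given values:
  R = 157.0 m^2, Q = 8
Formula: d_c = 0.141 * sqrt(Q * R)
Compute Q * R = 8 * 157.0 = 1256.0
Compute sqrt(1256.0) = 35.4401
d_c = 0.141 * 35.4401 = 4.997

4.997 m


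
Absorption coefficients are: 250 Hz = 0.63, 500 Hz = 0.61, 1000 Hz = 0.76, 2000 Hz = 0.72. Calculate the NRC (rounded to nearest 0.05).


Given values:
  a_250 = 0.63, a_500 = 0.61
  a_1000 = 0.76, a_2000 = 0.72
Formula: NRC = (a250 + a500 + a1000 + a2000) / 4
Sum = 0.63 + 0.61 + 0.76 + 0.72 = 2.72
NRC = 2.72 / 4 = 0.68
Rounded to nearest 0.05: 0.7

0.7


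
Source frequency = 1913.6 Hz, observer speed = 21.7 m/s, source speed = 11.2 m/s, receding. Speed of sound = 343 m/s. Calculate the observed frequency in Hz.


Given values:
  f_s = 1913.6 Hz, v_o = 21.7 m/s, v_s = 11.2 m/s
  Direction: receding
Formula: f_o = f_s * (c - v_o) / (c + v_s)
Numerator: c - v_o = 343 - 21.7 = 321.3
Denominator: c + v_s = 343 + 11.2 = 354.2
f_o = 1913.6 * 321.3 / 354.2 = 1735.85

1735.85 Hz


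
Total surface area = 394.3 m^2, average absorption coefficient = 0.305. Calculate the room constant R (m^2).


Given values:
  S = 394.3 m^2, alpha = 0.305
Formula: R = S * alpha / (1 - alpha)
Numerator: 394.3 * 0.305 = 120.2615
Denominator: 1 - 0.305 = 0.695
R = 120.2615 / 0.695 = 173.04

173.04 m^2


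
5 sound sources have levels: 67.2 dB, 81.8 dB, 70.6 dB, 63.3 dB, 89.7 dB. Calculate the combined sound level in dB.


Formula: L_total = 10 * log10( sum(10^(Li/10)) )
  Source 1: 10^(67.2/10) = 5248074.6025
  Source 2: 10^(81.8/10) = 151356124.8436
  Source 3: 10^(70.6/10) = 11481536.215
  Source 4: 10^(63.3/10) = 2137962.0895
  Source 5: 10^(89.7/10) = 933254300.797
Sum of linear values = 1103477998.5476
L_total = 10 * log10(1103477998.5476) = 90.43

90.43 dB


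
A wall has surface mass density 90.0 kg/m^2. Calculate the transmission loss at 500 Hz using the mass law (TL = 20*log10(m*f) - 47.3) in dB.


Given values:
  m = 90.0 kg/m^2, f = 500 Hz
Formula: TL = 20 * log10(m * f) - 47.3
Compute m * f = 90.0 * 500 = 45000.0
Compute log10(45000.0) = 4.653213
Compute 20 * 4.653213 = 93.0643
TL = 93.0643 - 47.3 = 45.76

45.76 dB


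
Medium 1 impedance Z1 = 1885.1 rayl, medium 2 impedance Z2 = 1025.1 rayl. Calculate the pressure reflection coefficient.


Given values:
  Z1 = 1885.1 rayl, Z2 = 1025.1 rayl
Formula: R = (Z2 - Z1) / (Z2 + Z1)
Numerator: Z2 - Z1 = 1025.1 - 1885.1 = -860.0
Denominator: Z2 + Z1 = 1025.1 + 1885.1 = 2910.2
R = -860.0 / 2910.2 = -0.2955

-0.2955


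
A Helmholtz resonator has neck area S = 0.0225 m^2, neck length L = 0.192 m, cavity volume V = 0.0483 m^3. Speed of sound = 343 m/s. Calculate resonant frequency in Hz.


Given values:
  S = 0.0225 m^2, L = 0.192 m, V = 0.0483 m^3, c = 343 m/s
Formula: f = (c / (2*pi)) * sqrt(S / (V * L))
Compute V * L = 0.0483 * 0.192 = 0.0092736
Compute S / (V * L) = 0.0225 / 0.0092736 = 2.4262
Compute sqrt(2.4262) = 1.557626
Compute c / (2*pi) = 343 / 6.283185 = 54.590148
f = 54.590148 * 1.557626 = 85.03

85.03 Hz


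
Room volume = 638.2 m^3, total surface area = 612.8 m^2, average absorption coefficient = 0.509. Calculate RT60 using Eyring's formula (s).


Given values:
  V = 638.2 m^3, S = 612.8 m^2, alpha = 0.509
Formula: RT60 = 0.161 * V / (-S * ln(1 - alpha))
Compute ln(1 - 0.509) = ln(0.491) = -0.711311
Denominator: -612.8 * -0.711311 = 435.8914
Numerator: 0.161 * 638.2 = 102.7502
RT60 = 102.7502 / 435.8914 = 0.236

0.236 s


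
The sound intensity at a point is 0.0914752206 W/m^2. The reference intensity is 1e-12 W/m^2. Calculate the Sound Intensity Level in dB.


Given values:
  I = 0.0914752206 W/m^2
  I_ref = 1e-12 W/m^2
Formula: SIL = 10 * log10(I / I_ref)
Compute ratio: I / I_ref = 91475220600
Compute log10: log10(91475220600) = 10.961303
Multiply: SIL = 10 * 10.961303 = 109.61

109.61 dB


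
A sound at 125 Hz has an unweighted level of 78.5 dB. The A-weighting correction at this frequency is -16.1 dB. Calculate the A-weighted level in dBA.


Given values:
  SPL = 78.5 dB
  A-weighting at 125 Hz = -16.1 dB
Formula: L_A = SPL + A_weight
L_A = 78.5 + (-16.1)
L_A = 62.4

62.4 dBA


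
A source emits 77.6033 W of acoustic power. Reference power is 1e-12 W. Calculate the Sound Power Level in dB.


Given values:
  W = 77.6033 W
  W_ref = 1e-12 W
Formula: SWL = 10 * log10(W / W_ref)
Compute ratio: W / W_ref = 77603300000000
Compute log10: log10(77603300000000) = 13.88988
Multiply: SWL = 10 * 13.88988 = 138.9

138.9 dB


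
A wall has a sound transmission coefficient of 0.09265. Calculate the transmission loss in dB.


Given values:
  tau = 0.09265
Formula: TL = 10 * log10(1 / tau)
Compute 1 / tau = 1 / 0.09265 = 10.7933
Compute log10(10.7933) = 1.033154
TL = 10 * 1.033154 = 10.33

10.33 dB


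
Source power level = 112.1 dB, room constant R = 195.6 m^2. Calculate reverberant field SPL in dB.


Given values:
  Lw = 112.1 dB, R = 195.6 m^2
Formula: SPL = Lw + 10 * log10(4 / R)
Compute 4 / R = 4 / 195.6 = 0.02045
Compute 10 * log10(0.02045) = -16.8931
SPL = 112.1 + (-16.8931) = 95.21

95.21 dB


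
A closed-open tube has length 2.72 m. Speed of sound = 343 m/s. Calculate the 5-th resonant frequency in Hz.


Given values:
  Tube type: closed-open, L = 2.72 m, c = 343 m/s, n = 5
Formula: f_n = (2n - 1) * c / (4 * L)
Compute 2n - 1 = 2*5 - 1 = 9
Compute 4 * L = 4 * 2.72 = 10.88
f = 9 * 343 / 10.88
f = 283.73

283.73 Hz


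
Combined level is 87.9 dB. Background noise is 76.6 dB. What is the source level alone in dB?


Given values:
  L_total = 87.9 dB, L_bg = 76.6 dB
Formula: L_source = 10 * log10(10^(L_total/10) - 10^(L_bg/10))
Convert to linear:
  10^(87.9/10) = 616595001.8615
  10^(76.6/10) = 45708818.9615
Difference: 616595001.8615 - 45708818.9615 = 570886182.9
L_source = 10 * log10(570886182.9) = 87.57

87.57 dB


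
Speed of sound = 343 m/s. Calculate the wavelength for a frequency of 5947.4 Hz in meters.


Given values:
  c = 343 m/s, f = 5947.4 Hz
Formula: lambda = c / f
lambda = 343 / 5947.4
lambda = 0.0577

0.0577 m


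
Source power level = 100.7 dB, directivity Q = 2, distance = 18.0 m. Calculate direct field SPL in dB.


Given values:
  Lw = 100.7 dB, Q = 2, r = 18.0 m
Formula: SPL = Lw + 10 * log10(Q / (4 * pi * r^2))
Compute 4 * pi * r^2 = 4 * pi * 18.0^2 = 4071.5041
Compute Q / denom = 2 / 4071.5041 = 0.00049122
Compute 10 * log10(0.00049122) = -33.0872
SPL = 100.7 + (-33.0872) = 67.61

67.61 dB


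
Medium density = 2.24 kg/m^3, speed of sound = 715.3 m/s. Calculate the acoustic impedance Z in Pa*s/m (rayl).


Given values:
  rho = 2.24 kg/m^3
  c = 715.3 m/s
Formula: Z = rho * c
Z = 2.24 * 715.3
Z = 1602.27

1602.27 rayl


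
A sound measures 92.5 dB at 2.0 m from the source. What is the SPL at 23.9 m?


Given values:
  SPL1 = 92.5 dB, r1 = 2.0 m, r2 = 23.9 m
Formula: SPL2 = SPL1 - 20 * log10(r2 / r1)
Compute ratio: r2 / r1 = 23.9 / 2.0 = 11.95
Compute log10: log10(11.95) = 1.077368
Compute drop: 20 * 1.077368 = 21.5474
SPL2 = 92.5 - 21.5474 = 70.95

70.95 dB


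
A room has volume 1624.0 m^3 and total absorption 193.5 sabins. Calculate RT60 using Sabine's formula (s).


Given values:
  V = 1624.0 m^3
  A = 193.5 sabins
Formula: RT60 = 0.161 * V / A
Numerator: 0.161 * 1624.0 = 261.464
RT60 = 261.464 / 193.5 = 1.351

1.351 s


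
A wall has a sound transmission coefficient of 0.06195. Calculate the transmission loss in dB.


Given values:
  tau = 0.06195
Formula: TL = 10 * log10(1 / tau)
Compute 1 / tau = 1 / 0.06195 = 16.1421
Compute log10(16.1421) = 1.20796
TL = 10 * 1.20796 = 12.08

12.08 dB


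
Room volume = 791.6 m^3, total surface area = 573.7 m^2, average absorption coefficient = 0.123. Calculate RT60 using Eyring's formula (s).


Given values:
  V = 791.6 m^3, S = 573.7 m^2, alpha = 0.123
Formula: RT60 = 0.161 * V / (-S * ln(1 - alpha))
Compute ln(1 - 0.123) = ln(0.877) = -0.131248
Denominator: -573.7 * -0.131248 = 75.297
Numerator: 0.161 * 791.6 = 127.4476
RT60 = 127.4476 / 75.297 = 1.693

1.693 s


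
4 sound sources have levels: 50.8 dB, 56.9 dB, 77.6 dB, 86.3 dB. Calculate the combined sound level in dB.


Formula: L_total = 10 * log10( sum(10^(Li/10)) )
  Source 1: 10^(50.8/10) = 120226.4435
  Source 2: 10^(56.9/10) = 489778.8194
  Source 3: 10^(77.6/10) = 57543993.7337
  Source 4: 10^(86.3/10) = 426579518.8016
Sum of linear values = 484733517.7982
L_total = 10 * log10(484733517.7982) = 86.86

86.86 dB


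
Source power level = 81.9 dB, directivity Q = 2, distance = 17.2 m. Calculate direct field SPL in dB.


Given values:
  Lw = 81.9 dB, Q = 2, r = 17.2 m
Formula: SPL = Lw + 10 * log10(Q / (4 * pi * r^2))
Compute 4 * pi * r^2 = 4 * pi * 17.2^2 = 3717.6351
Compute Q / denom = 2 / 3717.6351 = 0.00053798
Compute 10 * log10(0.00053798) = -32.6923
SPL = 81.9 + (-32.6923) = 49.21

49.21 dB


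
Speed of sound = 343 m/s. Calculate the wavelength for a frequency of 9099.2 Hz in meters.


Given values:
  c = 343 m/s, f = 9099.2 Hz
Formula: lambda = c / f
lambda = 343 / 9099.2
lambda = 0.0377

0.0377 m


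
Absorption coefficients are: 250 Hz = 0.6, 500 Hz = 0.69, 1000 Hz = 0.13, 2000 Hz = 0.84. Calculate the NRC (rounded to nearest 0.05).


Given values:
  a_250 = 0.6, a_500 = 0.69
  a_1000 = 0.13, a_2000 = 0.84
Formula: NRC = (a250 + a500 + a1000 + a2000) / 4
Sum = 0.6 + 0.69 + 0.13 + 0.84 = 2.26
NRC = 2.26 / 4 = 0.565
Rounded to nearest 0.05: 0.55

0.55


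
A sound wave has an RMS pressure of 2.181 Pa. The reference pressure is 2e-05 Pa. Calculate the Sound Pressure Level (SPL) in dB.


Given values:
  p = 2.181 Pa
  p_ref = 2e-05 Pa
Formula: SPL = 20 * log10(p / p_ref)
Compute ratio: p / p_ref = 2.181 / 2e-05 = 109050
Compute log10: log10(109050) = 5.037626
Multiply: SPL = 20 * 5.037626 = 100.75

100.75 dB


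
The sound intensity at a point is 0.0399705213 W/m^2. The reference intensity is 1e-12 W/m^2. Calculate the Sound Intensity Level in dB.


Given values:
  I = 0.0399705213 W/m^2
  I_ref = 1e-12 W/m^2
Formula: SIL = 10 * log10(I / I_ref)
Compute ratio: I / I_ref = 39970521300
Compute log10: log10(39970521300) = 10.60174
Multiply: SIL = 10 * 10.60174 = 106.02

106.02 dB


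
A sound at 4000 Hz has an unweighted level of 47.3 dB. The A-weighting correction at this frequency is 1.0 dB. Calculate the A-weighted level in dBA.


Given values:
  SPL = 47.3 dB
  A-weighting at 4000 Hz = 1.0 dB
Formula: L_A = SPL + A_weight
L_A = 47.3 + (1.0)
L_A = 48.3

48.3 dBA


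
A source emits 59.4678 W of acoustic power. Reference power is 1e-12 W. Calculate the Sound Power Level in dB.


Given values:
  W = 59.4678 W
  W_ref = 1e-12 W
Formula: SWL = 10 * log10(W / W_ref)
Compute ratio: W / W_ref = 59467800000000
Compute log10: log10(59467800000000) = 13.774282
Multiply: SWL = 10 * 13.774282 = 137.74

137.74 dB


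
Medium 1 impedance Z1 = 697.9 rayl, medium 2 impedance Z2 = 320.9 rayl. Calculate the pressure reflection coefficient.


Given values:
  Z1 = 697.9 rayl, Z2 = 320.9 rayl
Formula: R = (Z2 - Z1) / (Z2 + Z1)
Numerator: Z2 - Z1 = 320.9 - 697.9 = -377.0
Denominator: Z2 + Z1 = 320.9 + 697.9 = 1018.8
R = -377.0 / 1018.8 = -0.37

-0.37


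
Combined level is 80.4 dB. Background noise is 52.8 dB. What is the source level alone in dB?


Given values:
  L_total = 80.4 dB, L_bg = 52.8 dB
Formula: L_source = 10 * log10(10^(L_total/10) - 10^(L_bg/10))
Convert to linear:
  10^(80.4/10) = 109647819.6143
  10^(52.8/10) = 190546.0718
Difference: 109647819.6143 - 190546.0718 = 109457273.5425
L_source = 10 * log10(109457273.5425) = 80.39

80.39 dB


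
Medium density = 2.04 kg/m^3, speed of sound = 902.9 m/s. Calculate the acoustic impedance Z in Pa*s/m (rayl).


Given values:
  rho = 2.04 kg/m^3
  c = 902.9 m/s
Formula: Z = rho * c
Z = 2.04 * 902.9
Z = 1841.92

1841.92 rayl


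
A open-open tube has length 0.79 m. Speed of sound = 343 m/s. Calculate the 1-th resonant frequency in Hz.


Given values:
  Tube type: open-open, L = 0.79 m, c = 343 m/s, n = 1
Formula: f_n = n * c / (2 * L)
Compute 2 * L = 2 * 0.79 = 1.58
f = 1 * 343 / 1.58
f = 217.09

217.09 Hz


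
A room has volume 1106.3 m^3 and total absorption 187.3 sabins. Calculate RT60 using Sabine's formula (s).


Given values:
  V = 1106.3 m^3
  A = 187.3 sabins
Formula: RT60 = 0.161 * V / A
Numerator: 0.161 * 1106.3 = 178.1143
RT60 = 178.1143 / 187.3 = 0.951

0.951 s


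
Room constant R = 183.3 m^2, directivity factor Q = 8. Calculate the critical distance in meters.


Given values:
  R = 183.3 m^2, Q = 8
Formula: d_c = 0.141 * sqrt(Q * R)
Compute Q * R = 8 * 183.3 = 1466.4
Compute sqrt(1466.4) = 38.2936
d_c = 0.141 * 38.2936 = 5.399

5.399 m


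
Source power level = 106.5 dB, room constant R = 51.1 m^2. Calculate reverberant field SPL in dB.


Given values:
  Lw = 106.5 dB, R = 51.1 m^2
Formula: SPL = Lw + 10 * log10(4 / R)
Compute 4 / R = 4 / 51.1 = 0.078278
Compute 10 * log10(0.078278) = -11.0636
SPL = 106.5 + (-11.0636) = 95.44

95.44 dB


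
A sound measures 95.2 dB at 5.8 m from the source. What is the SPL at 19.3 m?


Given values:
  SPL1 = 95.2 dB, r1 = 5.8 m, r2 = 19.3 m
Formula: SPL2 = SPL1 - 20 * log10(r2 / r1)
Compute ratio: r2 / r1 = 19.3 / 5.8 = 3.3276
Compute log10: log10(3.3276) = 0.522131
Compute drop: 20 * 0.522131 = 10.4426
SPL2 = 95.2 - 10.4426 = 84.76

84.76 dB


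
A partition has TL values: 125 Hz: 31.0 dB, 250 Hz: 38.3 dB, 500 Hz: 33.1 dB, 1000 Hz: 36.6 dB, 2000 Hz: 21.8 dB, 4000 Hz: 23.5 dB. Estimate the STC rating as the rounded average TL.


Given TL values at each frequency:
  125 Hz: 31.0 dB
  250 Hz: 38.3 dB
  500 Hz: 33.1 dB
  1000 Hz: 36.6 dB
  2000 Hz: 21.8 dB
  4000 Hz: 23.5 dB
Formula: STC ~ round(average of TL values)
Sum = 31.0 + 38.3 + 33.1 + 36.6 + 21.8 + 23.5 = 184.3
Average = 184.3 / 6 = 30.72
Rounded: 31

31


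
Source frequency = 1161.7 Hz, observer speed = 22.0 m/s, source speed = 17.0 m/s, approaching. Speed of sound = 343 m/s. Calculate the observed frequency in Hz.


Given values:
  f_s = 1161.7 Hz, v_o = 22.0 m/s, v_s = 17.0 m/s
  Direction: approaching
Formula: f_o = f_s * (c + v_o) / (c - v_s)
Numerator: c + v_o = 343 + 22.0 = 365.0
Denominator: c - v_s = 343 - 17.0 = 326.0
f_o = 1161.7 * 365.0 / 326.0 = 1300.68

1300.68 Hz


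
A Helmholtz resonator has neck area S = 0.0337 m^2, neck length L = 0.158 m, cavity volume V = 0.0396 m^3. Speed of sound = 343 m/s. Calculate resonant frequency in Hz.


Given values:
  S = 0.0337 m^2, L = 0.158 m, V = 0.0396 m^3, c = 343 m/s
Formula: f = (c / (2*pi)) * sqrt(S / (V * L))
Compute V * L = 0.0396 * 0.158 = 0.0062568
Compute S / (V * L) = 0.0337 / 0.0062568 = 5.3861
Compute sqrt(5.3861) = 2.320797
Compute c / (2*pi) = 343 / 6.283185 = 54.590148
f = 54.590148 * 2.320797 = 126.69

126.69 Hz


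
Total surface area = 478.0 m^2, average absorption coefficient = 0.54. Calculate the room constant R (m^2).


Given values:
  S = 478.0 m^2, alpha = 0.54
Formula: R = S * alpha / (1 - alpha)
Numerator: 478.0 * 0.54 = 258.12
Denominator: 1 - 0.54 = 0.46
R = 258.12 / 0.46 = 561.13

561.13 m^2


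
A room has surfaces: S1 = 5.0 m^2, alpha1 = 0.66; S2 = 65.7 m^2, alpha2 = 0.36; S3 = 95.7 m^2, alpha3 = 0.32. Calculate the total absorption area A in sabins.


Given surfaces:
  Surface 1: 5.0 * 0.66 = 3.3
  Surface 2: 65.7 * 0.36 = 23.652
  Surface 3: 95.7 * 0.32 = 30.624
Formula: A = sum(Si * alpha_i)
A = 3.3 + 23.652 + 30.624
A = 57.58

57.58 sabins


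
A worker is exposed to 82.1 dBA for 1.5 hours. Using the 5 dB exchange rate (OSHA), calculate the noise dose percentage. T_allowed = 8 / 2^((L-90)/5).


Given values:
  L = 82.1 dBA, T = 1.5 hours
Formula: T_allowed = 8 / 2^((L - 90) / 5)
Compute exponent: (82.1 - 90) / 5 = -1.58
Compute 2^(-1.58) = 0.334482
T_allowed = 8 / 0.334482 = 23.91758 hours
Dose = (T / T_allowed) * 100
Dose = (1.5 / 23.91758) * 100 = 6.27

6.27 %


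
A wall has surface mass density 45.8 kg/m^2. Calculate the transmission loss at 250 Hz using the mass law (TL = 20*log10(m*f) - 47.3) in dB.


Given values:
  m = 45.8 kg/m^2, f = 250 Hz
Formula: TL = 20 * log10(m * f) - 47.3
Compute m * f = 45.8 * 250 = 11450.0
Compute log10(11450.0) = 4.058805
Compute 20 * 4.058805 = 81.1761
TL = 81.1761 - 47.3 = 33.88

33.88 dB


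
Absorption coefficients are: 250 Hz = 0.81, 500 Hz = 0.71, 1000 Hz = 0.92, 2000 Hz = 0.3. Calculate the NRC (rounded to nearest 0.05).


Given values:
  a_250 = 0.81, a_500 = 0.71
  a_1000 = 0.92, a_2000 = 0.3
Formula: NRC = (a250 + a500 + a1000 + a2000) / 4
Sum = 0.81 + 0.71 + 0.92 + 0.3 = 2.74
NRC = 2.74 / 4 = 0.685
Rounded to nearest 0.05: 0.7

0.7


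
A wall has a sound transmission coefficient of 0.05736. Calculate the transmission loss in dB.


Given values:
  tau = 0.05736
Formula: TL = 10 * log10(1 / tau)
Compute 1 / tau = 1 / 0.05736 = 17.4338
Compute log10(17.4338) = 1.241392
TL = 10 * 1.241392 = 12.41

12.41 dB


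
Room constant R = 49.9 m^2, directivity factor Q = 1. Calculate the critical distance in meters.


Given values:
  R = 49.9 m^2, Q = 1
Formula: d_c = 0.141 * sqrt(Q * R)
Compute Q * R = 1 * 49.9 = 49.9
Compute sqrt(49.9) = 7.064
d_c = 0.141 * 7.064 = 0.996

0.996 m


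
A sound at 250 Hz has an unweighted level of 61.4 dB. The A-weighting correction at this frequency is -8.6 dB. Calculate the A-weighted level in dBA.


Given values:
  SPL = 61.4 dB
  A-weighting at 250 Hz = -8.6 dB
Formula: L_A = SPL + A_weight
L_A = 61.4 + (-8.6)
L_A = 52.8

52.8 dBA


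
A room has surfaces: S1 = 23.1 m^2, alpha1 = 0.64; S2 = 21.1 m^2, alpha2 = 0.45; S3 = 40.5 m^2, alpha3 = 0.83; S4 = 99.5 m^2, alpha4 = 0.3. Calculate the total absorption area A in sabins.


Given surfaces:
  Surface 1: 23.1 * 0.64 = 14.784
  Surface 2: 21.1 * 0.45 = 9.495
  Surface 3: 40.5 * 0.83 = 33.615
  Surface 4: 99.5 * 0.3 = 29.85
Formula: A = sum(Si * alpha_i)
A = 14.784 + 9.495 + 33.615 + 29.85
A = 87.74

87.74 sabins


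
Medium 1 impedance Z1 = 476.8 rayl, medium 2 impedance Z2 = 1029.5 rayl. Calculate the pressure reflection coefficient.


Given values:
  Z1 = 476.8 rayl, Z2 = 1029.5 rayl
Formula: R = (Z2 - Z1) / (Z2 + Z1)
Numerator: Z2 - Z1 = 1029.5 - 476.8 = 552.7
Denominator: Z2 + Z1 = 1029.5 + 476.8 = 1506.3
R = 552.7 / 1506.3 = 0.3669

0.3669


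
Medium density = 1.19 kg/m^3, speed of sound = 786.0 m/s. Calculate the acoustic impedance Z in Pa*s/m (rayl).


Given values:
  rho = 1.19 kg/m^3
  c = 786.0 m/s
Formula: Z = rho * c
Z = 1.19 * 786.0
Z = 935.34

935.34 rayl


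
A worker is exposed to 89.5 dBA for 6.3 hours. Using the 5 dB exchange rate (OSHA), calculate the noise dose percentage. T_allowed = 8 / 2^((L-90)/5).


Given values:
  L = 89.5 dBA, T = 6.3 hours
Formula: T_allowed = 8 / 2^((L - 90) / 5)
Compute exponent: (89.5 - 90) / 5 = -0.1
Compute 2^(-0.1) = 0.933033
T_allowed = 8 / 0.933033 = 8.574188 hours
Dose = (T / T_allowed) * 100
Dose = (6.3 / 8.574188) * 100 = 73.48

73.48 %


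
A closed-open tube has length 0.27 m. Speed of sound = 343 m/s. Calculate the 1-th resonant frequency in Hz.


Given values:
  Tube type: closed-open, L = 0.27 m, c = 343 m/s, n = 1
Formula: f_n = (2n - 1) * c / (4 * L)
Compute 2n - 1 = 2*1 - 1 = 1
Compute 4 * L = 4 * 0.27 = 1.08
f = 1 * 343 / 1.08
f = 317.59

317.59 Hz


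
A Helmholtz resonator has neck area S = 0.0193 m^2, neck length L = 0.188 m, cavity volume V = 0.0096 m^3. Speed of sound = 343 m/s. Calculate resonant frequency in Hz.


Given values:
  S = 0.0193 m^2, L = 0.188 m, V = 0.0096 m^3, c = 343 m/s
Formula: f = (c / (2*pi)) * sqrt(S / (V * L))
Compute V * L = 0.0096 * 0.188 = 0.0018048
Compute S / (V * L) = 0.0193 / 0.0018048 = 10.6937
Compute sqrt(10.6937) = 3.270122
Compute c / (2*pi) = 343 / 6.283185 = 54.590148
f = 54.590148 * 3.270122 = 178.52

178.52 Hz


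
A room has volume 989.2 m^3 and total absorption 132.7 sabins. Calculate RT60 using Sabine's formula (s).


Given values:
  V = 989.2 m^3
  A = 132.7 sabins
Formula: RT60 = 0.161 * V / A
Numerator: 0.161 * 989.2 = 159.2612
RT60 = 159.2612 / 132.7 = 1.2

1.2 s


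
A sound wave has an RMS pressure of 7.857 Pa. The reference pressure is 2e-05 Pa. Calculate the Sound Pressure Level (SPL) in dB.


Given values:
  p = 7.857 Pa
  p_ref = 2e-05 Pa
Formula: SPL = 20 * log10(p / p_ref)
Compute ratio: p / p_ref = 7.857 / 2e-05 = 392850
Compute log10: log10(392850) = 5.594227
Multiply: SPL = 20 * 5.594227 = 111.88

111.88 dB


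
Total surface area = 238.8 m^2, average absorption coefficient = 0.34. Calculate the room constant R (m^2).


Given values:
  S = 238.8 m^2, alpha = 0.34
Formula: R = S * alpha / (1 - alpha)
Numerator: 238.8 * 0.34 = 81.192
Denominator: 1 - 0.34 = 0.66
R = 81.192 / 0.66 = 123.02

123.02 m^2


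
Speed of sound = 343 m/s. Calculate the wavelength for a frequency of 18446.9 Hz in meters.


Given values:
  c = 343 m/s, f = 18446.9 Hz
Formula: lambda = c / f
lambda = 343 / 18446.9
lambda = 0.0186

0.0186 m


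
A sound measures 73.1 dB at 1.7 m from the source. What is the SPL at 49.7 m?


Given values:
  SPL1 = 73.1 dB, r1 = 1.7 m, r2 = 49.7 m
Formula: SPL2 = SPL1 - 20 * log10(r2 / r1)
Compute ratio: r2 / r1 = 49.7 / 1.7 = 29.2353
Compute log10: log10(29.2353) = 1.465908
Compute drop: 20 * 1.465908 = 29.3182
SPL2 = 73.1 - 29.3182 = 43.78

43.78 dB


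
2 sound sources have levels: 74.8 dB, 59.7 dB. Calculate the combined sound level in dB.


Formula: L_total = 10 * log10( sum(10^(Li/10)) )
  Source 1: 10^(74.8/10) = 30199517.204
  Source 2: 10^(59.7/10) = 933254.3008
Sum of linear values = 31132771.5048
L_total = 10 * log10(31132771.5048) = 74.93

74.93 dB


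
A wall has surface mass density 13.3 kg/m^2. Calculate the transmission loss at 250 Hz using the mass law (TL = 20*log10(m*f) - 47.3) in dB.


Given values:
  m = 13.3 kg/m^2, f = 250 Hz
Formula: TL = 20 * log10(m * f) - 47.3
Compute m * f = 13.3 * 250 = 3325.0
Compute log10(3325.0) = 3.521792
Compute 20 * 3.521792 = 70.4358
TL = 70.4358 - 47.3 = 23.14

23.14 dB


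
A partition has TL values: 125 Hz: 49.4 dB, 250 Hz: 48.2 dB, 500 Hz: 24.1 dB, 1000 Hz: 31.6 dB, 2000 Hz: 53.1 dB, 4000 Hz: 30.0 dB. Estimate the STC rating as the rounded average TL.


Given TL values at each frequency:
  125 Hz: 49.4 dB
  250 Hz: 48.2 dB
  500 Hz: 24.1 dB
  1000 Hz: 31.6 dB
  2000 Hz: 53.1 dB
  4000 Hz: 30.0 dB
Formula: STC ~ round(average of TL values)
Sum = 49.4 + 48.2 + 24.1 + 31.6 + 53.1 + 30.0 = 236.4
Average = 236.4 / 6 = 39.4
Rounded: 39

39


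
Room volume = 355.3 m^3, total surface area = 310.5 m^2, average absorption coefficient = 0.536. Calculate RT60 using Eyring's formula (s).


Given values:
  V = 355.3 m^3, S = 310.5 m^2, alpha = 0.536
Formula: RT60 = 0.161 * V / (-S * ln(1 - alpha))
Compute ln(1 - 0.536) = ln(0.464) = -0.767871
Denominator: -310.5 * -0.767871 = 238.4239
Numerator: 0.161 * 355.3 = 57.2033
RT60 = 57.2033 / 238.4239 = 0.24

0.24 s


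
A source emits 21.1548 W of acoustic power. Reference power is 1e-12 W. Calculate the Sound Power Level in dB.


Given values:
  W = 21.1548 W
  W_ref = 1e-12 W
Formula: SWL = 10 * log10(W / W_ref)
Compute ratio: W / W_ref = 21154800000000
Compute log10: log10(21154800000000) = 13.325409
Multiply: SWL = 10 * 13.325409 = 133.25

133.25 dB


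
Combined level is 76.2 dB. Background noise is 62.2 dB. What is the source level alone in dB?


Given values:
  L_total = 76.2 dB, L_bg = 62.2 dB
Formula: L_source = 10 * log10(10^(L_total/10) - 10^(L_bg/10))
Convert to linear:
  10^(76.2/10) = 41686938.347
  10^(62.2/10) = 1659586.9074
Difference: 41686938.347 - 1659586.9074 = 40027351.4396
L_source = 10 * log10(40027351.4396) = 76.02

76.02 dB


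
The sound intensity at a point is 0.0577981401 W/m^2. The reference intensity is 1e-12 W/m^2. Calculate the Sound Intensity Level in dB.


Given values:
  I = 0.0577981401 W/m^2
  I_ref = 1e-12 W/m^2
Formula: SIL = 10 * log10(I / I_ref)
Compute ratio: I / I_ref = 57798140100
Compute log10: log10(57798140100) = 10.761914
Multiply: SIL = 10 * 10.761914 = 107.62

107.62 dB


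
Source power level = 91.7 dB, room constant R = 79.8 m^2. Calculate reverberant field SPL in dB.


Given values:
  Lw = 91.7 dB, R = 79.8 m^2
Formula: SPL = Lw + 10 * log10(4 / R)
Compute 4 / R = 4 / 79.8 = 0.050125
Compute 10 * log10(0.050125) = -12.9995
SPL = 91.7 + (-12.9995) = 78.7

78.7 dB


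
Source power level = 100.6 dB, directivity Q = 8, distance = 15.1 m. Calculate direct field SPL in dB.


Given values:
  Lw = 100.6 dB, Q = 8, r = 15.1 m
Formula: SPL = Lw + 10 * log10(Q / (4 * pi * r^2))
Compute 4 * pi * r^2 = 4 * pi * 15.1^2 = 2865.2582
Compute Q / denom = 8 / 2865.2582 = 0.00279207
Compute 10 * log10(0.00279207) = -25.5407
SPL = 100.6 + (-25.5407) = 75.06

75.06 dB


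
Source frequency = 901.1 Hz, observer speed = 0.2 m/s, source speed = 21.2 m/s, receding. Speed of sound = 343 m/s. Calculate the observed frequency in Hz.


Given values:
  f_s = 901.1 Hz, v_o = 0.2 m/s, v_s = 21.2 m/s
  Direction: receding
Formula: f_o = f_s * (c - v_o) / (c + v_s)
Numerator: c - v_o = 343 - 0.2 = 342.8
Denominator: c + v_s = 343 + 21.2 = 364.2
f_o = 901.1 * 342.8 / 364.2 = 848.15

848.15 Hz


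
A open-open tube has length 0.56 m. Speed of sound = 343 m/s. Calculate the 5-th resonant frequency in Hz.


Given values:
  Tube type: open-open, L = 0.56 m, c = 343 m/s, n = 5
Formula: f_n = n * c / (2 * L)
Compute 2 * L = 2 * 0.56 = 1.12
f = 5 * 343 / 1.12
f = 1531.25

1531.25 Hz


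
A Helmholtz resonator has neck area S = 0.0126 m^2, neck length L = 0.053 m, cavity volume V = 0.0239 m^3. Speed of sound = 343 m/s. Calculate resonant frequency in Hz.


Given values:
  S = 0.0126 m^2, L = 0.053 m, V = 0.0239 m^3, c = 343 m/s
Formula: f = (c / (2*pi)) * sqrt(S / (V * L))
Compute V * L = 0.0239 * 0.053 = 0.0012667
Compute S / (V * L) = 0.0126 / 0.0012667 = 9.9471
Compute sqrt(9.9471) = 3.153902
Compute c / (2*pi) = 343 / 6.283185 = 54.590148
f = 54.590148 * 3.153902 = 172.17

172.17 Hz


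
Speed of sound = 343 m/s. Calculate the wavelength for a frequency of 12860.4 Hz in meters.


Given values:
  c = 343 m/s, f = 12860.4 Hz
Formula: lambda = c / f
lambda = 343 / 12860.4
lambda = 0.0267

0.0267 m


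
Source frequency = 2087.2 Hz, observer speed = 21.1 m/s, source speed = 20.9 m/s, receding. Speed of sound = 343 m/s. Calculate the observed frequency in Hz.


Given values:
  f_s = 2087.2 Hz, v_o = 21.1 m/s, v_s = 20.9 m/s
  Direction: receding
Formula: f_o = f_s * (c - v_o) / (c + v_s)
Numerator: c - v_o = 343 - 21.1 = 321.9
Denominator: c + v_s = 343 + 20.9 = 363.9
f_o = 2087.2 * 321.9 / 363.9 = 1846.3

1846.3 Hz


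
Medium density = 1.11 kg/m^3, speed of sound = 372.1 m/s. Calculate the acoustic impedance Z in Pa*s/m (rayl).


Given values:
  rho = 1.11 kg/m^3
  c = 372.1 m/s
Formula: Z = rho * c
Z = 1.11 * 372.1
Z = 413.03

413.03 rayl


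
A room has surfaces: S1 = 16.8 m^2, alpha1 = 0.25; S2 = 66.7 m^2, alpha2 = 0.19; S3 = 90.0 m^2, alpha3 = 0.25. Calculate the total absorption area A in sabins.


Given surfaces:
  Surface 1: 16.8 * 0.25 = 4.2
  Surface 2: 66.7 * 0.19 = 12.673
  Surface 3: 90.0 * 0.25 = 22.5
Formula: A = sum(Si * alpha_i)
A = 4.2 + 12.673 + 22.5
A = 39.37

39.37 sabins


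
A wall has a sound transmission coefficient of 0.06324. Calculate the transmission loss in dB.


Given values:
  tau = 0.06324
Formula: TL = 10 * log10(1 / tau)
Compute 1 / tau = 1 / 0.06324 = 15.8128
Compute log10(15.8128) = 1.199009
TL = 10 * 1.199009 = 11.99

11.99 dB


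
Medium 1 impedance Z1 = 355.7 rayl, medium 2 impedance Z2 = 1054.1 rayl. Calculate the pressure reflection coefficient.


Given values:
  Z1 = 355.7 rayl, Z2 = 1054.1 rayl
Formula: R = (Z2 - Z1) / (Z2 + Z1)
Numerator: Z2 - Z1 = 1054.1 - 355.7 = 698.4
Denominator: Z2 + Z1 = 1054.1 + 355.7 = 1409.8
R = 698.4 / 1409.8 = 0.4954

0.4954


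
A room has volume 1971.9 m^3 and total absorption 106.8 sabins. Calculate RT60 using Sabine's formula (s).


Given values:
  V = 1971.9 m^3
  A = 106.8 sabins
Formula: RT60 = 0.161 * V / A
Numerator: 0.161 * 1971.9 = 317.4759
RT60 = 317.4759 / 106.8 = 2.973

2.973 s


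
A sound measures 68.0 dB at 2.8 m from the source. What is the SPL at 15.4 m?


Given values:
  SPL1 = 68.0 dB, r1 = 2.8 m, r2 = 15.4 m
Formula: SPL2 = SPL1 - 20 * log10(r2 / r1)
Compute ratio: r2 / r1 = 15.4 / 2.8 = 5.5
Compute log10: log10(5.5) = 0.740363
Compute drop: 20 * 0.740363 = 14.8073
SPL2 = 68.0 - 14.8073 = 53.19

53.19 dB


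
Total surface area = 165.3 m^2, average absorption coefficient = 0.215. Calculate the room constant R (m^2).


Given values:
  S = 165.3 m^2, alpha = 0.215
Formula: R = S * alpha / (1 - alpha)
Numerator: 165.3 * 0.215 = 35.5395
Denominator: 1 - 0.215 = 0.785
R = 35.5395 / 0.785 = 45.27

45.27 m^2


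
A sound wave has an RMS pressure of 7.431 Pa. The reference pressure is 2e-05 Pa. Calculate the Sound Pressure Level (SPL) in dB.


Given values:
  p = 7.431 Pa
  p_ref = 2e-05 Pa
Formula: SPL = 20 * log10(p / p_ref)
Compute ratio: p / p_ref = 7.431 / 2e-05 = 371550
Compute log10: log10(371550) = 5.570017
Multiply: SPL = 20 * 5.570017 = 111.4

111.4 dB
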